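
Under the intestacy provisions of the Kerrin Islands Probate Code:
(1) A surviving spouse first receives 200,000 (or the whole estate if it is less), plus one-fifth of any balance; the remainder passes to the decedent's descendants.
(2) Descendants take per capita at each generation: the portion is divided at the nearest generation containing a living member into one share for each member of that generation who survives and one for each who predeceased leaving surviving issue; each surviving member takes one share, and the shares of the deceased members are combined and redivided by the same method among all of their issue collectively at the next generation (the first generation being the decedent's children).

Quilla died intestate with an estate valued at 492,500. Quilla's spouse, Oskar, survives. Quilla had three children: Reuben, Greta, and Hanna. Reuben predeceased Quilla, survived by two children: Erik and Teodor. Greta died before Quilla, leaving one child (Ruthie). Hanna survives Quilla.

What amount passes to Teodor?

Teodor receives 52,000.

Oskar first takes 200,000, leaving a balance of 292,500. Oskar then takes one-fifth of the balance (58,500), for a total of 258,500. The remaining 234,000 passes to the descendants.
The descendants' portion (234,000) is divided at the children's generation into 3 shares of 78,000. Hanna takes 78,000. The 2 shares of the deceased (Reuben and Greta) are combined into a pool of 156,000.
That pool (156,000) is divided at the grandchildren's generation equally among Erik, Teodor, and Ruthie: 52,000 each.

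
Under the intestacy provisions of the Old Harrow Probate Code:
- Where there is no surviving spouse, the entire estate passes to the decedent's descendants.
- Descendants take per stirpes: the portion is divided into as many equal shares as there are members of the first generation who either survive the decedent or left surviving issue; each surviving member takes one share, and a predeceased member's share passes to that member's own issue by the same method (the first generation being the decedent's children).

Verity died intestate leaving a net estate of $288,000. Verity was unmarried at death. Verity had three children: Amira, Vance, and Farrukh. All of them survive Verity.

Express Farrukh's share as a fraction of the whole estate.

Farrukh receives 1/3 of the estate.

The entire $288,000 passes to the descendants.
That amount ($288,000) is divided into 3 shares of $96,000: Amira, Vance, and Farrukh each take $96,000.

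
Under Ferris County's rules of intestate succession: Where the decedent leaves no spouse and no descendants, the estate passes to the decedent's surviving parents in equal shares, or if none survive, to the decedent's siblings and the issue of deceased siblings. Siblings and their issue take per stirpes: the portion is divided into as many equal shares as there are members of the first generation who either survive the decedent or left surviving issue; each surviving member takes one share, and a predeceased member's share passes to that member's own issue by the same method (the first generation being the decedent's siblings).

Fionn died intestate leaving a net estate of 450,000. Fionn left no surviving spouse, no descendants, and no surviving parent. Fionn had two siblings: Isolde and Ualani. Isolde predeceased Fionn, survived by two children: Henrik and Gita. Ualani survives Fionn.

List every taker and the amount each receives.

Henrik: 112,500; Gita: 112,500; Ualani: 225,000

The entire 450,000 passes to the siblings and their issue.
That amount (450,000) is divided into 2 shares of 225,000: Ualani takes 225,000; Isolde's 225,000 share passes to Isolde's issue.
Isolde's share (225,000) is divided into 2 shares of 112,500: Henrik and Gita each take 112,500.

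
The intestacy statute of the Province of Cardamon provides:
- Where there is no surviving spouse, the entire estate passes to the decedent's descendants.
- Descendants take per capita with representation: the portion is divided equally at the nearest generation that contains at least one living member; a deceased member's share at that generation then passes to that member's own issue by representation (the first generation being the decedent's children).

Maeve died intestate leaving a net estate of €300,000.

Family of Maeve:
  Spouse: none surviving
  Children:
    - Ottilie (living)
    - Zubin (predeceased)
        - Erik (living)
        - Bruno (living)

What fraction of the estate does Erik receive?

The entire €300,000 passes to the descendants.
That amount (€300,000) is divided into 2 shares of €150,000: Ottilie takes €150,000; Zubin's €150,000 share passes to Zubin's issue.
Zubin's share (€150,000) is divided into 2 shares of €75,000: Erik and Bruno each take €75,000.

Erik receives 1/4 of the estate.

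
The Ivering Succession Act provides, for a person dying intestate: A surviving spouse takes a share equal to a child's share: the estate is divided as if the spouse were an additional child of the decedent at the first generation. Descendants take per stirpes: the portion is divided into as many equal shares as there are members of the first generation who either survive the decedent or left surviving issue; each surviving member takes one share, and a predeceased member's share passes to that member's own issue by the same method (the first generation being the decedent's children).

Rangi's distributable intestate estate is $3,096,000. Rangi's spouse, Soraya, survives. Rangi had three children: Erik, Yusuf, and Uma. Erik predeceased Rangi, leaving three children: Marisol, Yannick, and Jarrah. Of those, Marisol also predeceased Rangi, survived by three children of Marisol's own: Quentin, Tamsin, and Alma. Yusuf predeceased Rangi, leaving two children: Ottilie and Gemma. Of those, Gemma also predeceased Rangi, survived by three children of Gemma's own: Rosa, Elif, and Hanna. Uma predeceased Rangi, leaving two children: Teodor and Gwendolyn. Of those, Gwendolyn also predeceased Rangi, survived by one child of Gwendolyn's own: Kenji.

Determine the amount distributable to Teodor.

Teodor receives $387,000.

The spouse counts as an additional share at the children's level, so there are 4 primary shares of $774,000. Soraya takes one such share ($774,000).
The children's combined portion ($2,322,000) is divided into 3 shares of $774,000: Erik's $774,000 share passes to Erik's issue; Yusuf's $774,000 share passes to Yusuf's issue; Uma's $774,000 share passes to Uma's issue.
Erik's share ($774,000) is divided into 3 shares of $258,000: Yannick and Jarrah each take $258,000; Marisol's $258,000 share passes to Marisol's issue.
Marisol's share ($258,000) is divided into 3 shares of $86,000: Quentin, Tamsin, and Alma each take $86,000.
Yusuf's share ($774,000) is divided into 2 shares of $387,000: Ottilie takes $387,000; Gemma's $387,000 share passes to Gemma's issue.
Gemma's share ($387,000) is divided into 3 shares of $129,000: Rosa, Elif, and Hanna each take $129,000.
Uma's share ($774,000) is divided into 2 shares of $387,000: Teodor takes $387,000; Gwendolyn's $387,000 share passes to Gwendolyn's issue.
Gwendolyn's share ($387,000) passes entirely to Kenji.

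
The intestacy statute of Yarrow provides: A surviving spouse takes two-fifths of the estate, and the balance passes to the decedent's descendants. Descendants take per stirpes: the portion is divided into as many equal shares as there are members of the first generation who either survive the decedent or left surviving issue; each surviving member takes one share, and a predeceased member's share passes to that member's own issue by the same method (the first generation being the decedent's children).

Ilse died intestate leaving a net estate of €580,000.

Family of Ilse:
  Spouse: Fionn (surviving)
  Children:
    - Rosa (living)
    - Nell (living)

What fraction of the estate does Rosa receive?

Rosa receives 3/10 of the estate.

Fionn takes two-fifths of €580,000 = €232,000. The remaining €348,000 passes to the descendants.
The descendants' portion (€348,000) is divided into 2 shares of €174,000: Rosa and Nell each take €174,000.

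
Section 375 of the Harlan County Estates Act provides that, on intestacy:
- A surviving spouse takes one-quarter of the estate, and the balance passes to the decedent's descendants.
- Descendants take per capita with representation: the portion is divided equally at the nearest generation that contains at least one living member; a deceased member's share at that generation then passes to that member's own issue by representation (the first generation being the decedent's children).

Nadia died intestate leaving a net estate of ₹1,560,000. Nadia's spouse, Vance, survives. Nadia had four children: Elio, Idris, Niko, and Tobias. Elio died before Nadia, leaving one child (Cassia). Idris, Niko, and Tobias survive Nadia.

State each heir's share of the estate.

Vance takes one-quarter of ₹1,560,000 = ₹390,000. The remaining ₹1,170,000 passes to the descendants.
The descendants' portion (₹1,170,000) is divided into 4 shares of ₹292,500: Idris, Niko, and Tobias each take ₹292,500; Elio's ₹292,500 share passes to Elio's issue.
Elio's share (₹292,500) passes entirely to Cassia.

Vance: ₹390,000; Cassia: ₹292,500; Idris: ₹292,500; Niko: ₹292,500; Tobias: ₹292,500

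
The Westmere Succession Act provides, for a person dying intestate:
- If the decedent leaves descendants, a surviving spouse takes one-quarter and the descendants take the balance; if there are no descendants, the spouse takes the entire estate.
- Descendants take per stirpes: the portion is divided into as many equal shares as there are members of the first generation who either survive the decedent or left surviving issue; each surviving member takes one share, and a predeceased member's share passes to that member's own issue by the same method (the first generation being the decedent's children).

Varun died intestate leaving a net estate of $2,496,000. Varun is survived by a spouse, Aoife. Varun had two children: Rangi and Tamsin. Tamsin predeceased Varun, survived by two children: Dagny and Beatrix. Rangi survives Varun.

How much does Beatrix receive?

Aoife takes one-quarter of $2,496,000 = $624,000. The remaining $1,872,000 passes to the descendants.
The descendants' portion ($1,872,000) is divided into 2 shares of $936,000: Rangi takes $936,000; Tamsin's $936,000 share passes to Tamsin's issue.
Tamsin's share ($936,000) is divided into 2 shares of $468,000: Dagny and Beatrix each take $468,000.

Beatrix receives $468,000.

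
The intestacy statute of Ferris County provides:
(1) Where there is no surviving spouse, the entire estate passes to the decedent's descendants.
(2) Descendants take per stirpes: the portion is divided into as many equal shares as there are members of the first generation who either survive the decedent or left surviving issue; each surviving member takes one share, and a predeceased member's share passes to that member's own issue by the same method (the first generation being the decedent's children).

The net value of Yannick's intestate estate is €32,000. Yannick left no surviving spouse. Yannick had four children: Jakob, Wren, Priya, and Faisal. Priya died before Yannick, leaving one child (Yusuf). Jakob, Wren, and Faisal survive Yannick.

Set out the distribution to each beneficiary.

The entire €32,000 passes to the descendants.
That amount (€32,000) is divided into 4 shares of €8,000: Jakob, Wren, and Faisal each take €8,000; Priya's €8,000 share passes to Priya's issue.
Priya's share (€8,000) passes entirely to Yusuf.

Jakob: €8,000; Wren: €8,000; Yusuf: €8,000; Faisal: €8,000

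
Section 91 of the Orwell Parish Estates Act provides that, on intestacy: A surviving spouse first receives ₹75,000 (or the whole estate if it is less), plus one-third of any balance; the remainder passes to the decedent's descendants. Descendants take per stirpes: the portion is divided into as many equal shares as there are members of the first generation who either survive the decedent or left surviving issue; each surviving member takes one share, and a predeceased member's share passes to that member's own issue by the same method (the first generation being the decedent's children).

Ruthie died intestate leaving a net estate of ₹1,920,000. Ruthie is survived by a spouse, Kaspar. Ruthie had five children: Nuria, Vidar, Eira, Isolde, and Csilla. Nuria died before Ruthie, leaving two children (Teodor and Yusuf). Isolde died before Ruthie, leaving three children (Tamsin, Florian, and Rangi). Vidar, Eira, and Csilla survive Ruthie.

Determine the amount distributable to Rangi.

Rangi receives ₹82,000.

Kaspar first takes ₹75,000, leaving a balance of ₹1,845,000. Kaspar then takes one-third of the balance (₹615,000), for a total of ₹690,000. The remaining ₹1,230,000 passes to the descendants.
The descendants' portion (₹1,230,000) is divided into 5 shares of ₹246,000: Vidar, Eira, and Csilla each take ₹246,000; Nuria's ₹246,000 share passes to Nuria's issue; Isolde's ₹246,000 share passes to Isolde's issue.
Nuria's share (₹246,000) is divided into 2 shares of ₹123,000: Teodor and Yusuf each take ₹123,000.
Isolde's share (₹246,000) is divided into 3 shares of ₹82,000: Tamsin, Florian, and Rangi each take ₹82,000.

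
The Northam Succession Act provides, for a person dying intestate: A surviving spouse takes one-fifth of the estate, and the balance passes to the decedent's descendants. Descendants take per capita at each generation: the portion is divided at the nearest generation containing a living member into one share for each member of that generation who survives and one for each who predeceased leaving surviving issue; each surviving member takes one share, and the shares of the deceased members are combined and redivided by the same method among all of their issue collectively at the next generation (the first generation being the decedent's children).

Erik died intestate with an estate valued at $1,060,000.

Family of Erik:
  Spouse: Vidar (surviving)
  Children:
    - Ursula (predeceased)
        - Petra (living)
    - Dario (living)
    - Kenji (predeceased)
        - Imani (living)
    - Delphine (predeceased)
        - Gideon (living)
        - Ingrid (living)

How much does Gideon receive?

Vidar takes one-fifth of $1,060,000 = $212,000. The remaining $848,000 passes to the descendants.
The descendants' portion ($848,000) is divided at the children's generation into 4 shares of $212,000. Dario takes $212,000. The 3 shares of the deceased (Ursula, Kenji, and Delphine) are combined into a pool of $636,000.
That pool ($636,000) is divided at the grandchildren's generation equally among Petra, Imani, Gideon, and Ingrid: $159,000 each.

Gideon receives $159,000.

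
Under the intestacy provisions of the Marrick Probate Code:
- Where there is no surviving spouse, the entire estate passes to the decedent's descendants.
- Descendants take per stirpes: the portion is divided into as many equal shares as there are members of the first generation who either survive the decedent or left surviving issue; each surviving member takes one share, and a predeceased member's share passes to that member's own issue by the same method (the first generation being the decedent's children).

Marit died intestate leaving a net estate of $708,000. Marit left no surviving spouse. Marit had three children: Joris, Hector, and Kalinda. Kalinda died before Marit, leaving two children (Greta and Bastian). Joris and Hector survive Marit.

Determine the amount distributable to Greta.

Greta receives $118,000.

The entire $708,000 passes to the descendants.
That amount ($708,000) is divided into 3 shares of $236,000: Joris and Hector each take $236,000; Kalinda's $236,000 share passes to Kalinda's issue.
Kalinda's share ($236,000) is divided into 2 shares of $118,000: Greta and Bastian each take $118,000.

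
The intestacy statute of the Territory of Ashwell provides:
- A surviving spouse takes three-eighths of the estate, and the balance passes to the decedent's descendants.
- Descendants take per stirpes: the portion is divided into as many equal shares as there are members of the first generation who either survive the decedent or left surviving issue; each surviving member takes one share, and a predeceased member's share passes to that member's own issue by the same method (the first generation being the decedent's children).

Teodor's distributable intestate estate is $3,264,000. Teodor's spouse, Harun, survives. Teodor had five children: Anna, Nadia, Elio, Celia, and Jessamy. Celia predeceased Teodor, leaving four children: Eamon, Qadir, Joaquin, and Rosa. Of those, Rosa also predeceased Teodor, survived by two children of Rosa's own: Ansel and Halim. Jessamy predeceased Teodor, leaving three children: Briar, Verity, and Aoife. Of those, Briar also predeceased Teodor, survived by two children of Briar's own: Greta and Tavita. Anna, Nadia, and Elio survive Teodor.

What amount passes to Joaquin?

Harun takes three-eighths of $3,264,000 = $1,224,000. The remaining $2,040,000 passes to the descendants.
The descendants' portion ($2,040,000) is divided into 5 shares of $408,000: Anna, Nadia, and Elio each take $408,000; Celia's $408,000 share passes to Celia's issue; Jessamy's $408,000 share passes to Jessamy's issue.
Celia's share ($408,000) is divided into 4 shares of $102,000: Eamon, Qadir, and Joaquin each take $102,000; Rosa's $102,000 share passes to Rosa's issue.
Rosa's share ($102,000) is divided into 2 shares of $51,000: Ansel and Halim each take $51,000.
Jessamy's share ($408,000) is divided into 3 shares of $136,000: Verity and Aoife each take $136,000; Briar's $136,000 share passes to Briar's issue.
Briar's share ($136,000) is divided into 2 shares of $68,000: Greta and Tavita each take $68,000.

Joaquin receives $102,000.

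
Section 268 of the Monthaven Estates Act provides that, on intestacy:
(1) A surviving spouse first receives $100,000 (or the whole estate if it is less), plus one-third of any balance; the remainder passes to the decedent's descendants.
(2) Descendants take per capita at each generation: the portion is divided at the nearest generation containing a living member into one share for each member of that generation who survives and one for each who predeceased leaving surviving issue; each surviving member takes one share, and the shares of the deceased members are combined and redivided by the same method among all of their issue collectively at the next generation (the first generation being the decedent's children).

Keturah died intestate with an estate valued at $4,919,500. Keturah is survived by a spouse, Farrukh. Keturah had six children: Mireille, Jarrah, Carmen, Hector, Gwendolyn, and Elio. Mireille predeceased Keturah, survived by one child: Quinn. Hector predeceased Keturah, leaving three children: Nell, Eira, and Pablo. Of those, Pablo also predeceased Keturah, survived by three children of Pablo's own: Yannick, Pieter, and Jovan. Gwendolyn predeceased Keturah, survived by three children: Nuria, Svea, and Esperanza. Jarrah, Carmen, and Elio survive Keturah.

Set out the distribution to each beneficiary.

Farrukh first takes $100,000, leaving a balance of $4,819,500. Farrukh then takes one-third of the balance ($1,606,500), for a total of $1,706,500. The remaining $3,213,000 passes to the descendants.
The descendants' portion ($3,213,000) is divided at the children's generation into 6 shares of $535,500. Jarrah, Carmen, and Elio each take $535,500. The 3 shares of the deceased (Mireille, Hector, and Gwendolyn) are combined into a pool of $1,606,500.
That pool ($1,606,500) is divided at the grandchildren's generation into 7 shares of $229,500. Quinn, Nell, Eira, Nuria, Svea, and Esperanza each take $229,500. The remaining share for the deceased Pablo ($229,500) is carried to the next generation.
That pool ($229,500) is divided at the great-grandchildren's generation equally among Yannick, Pieter, and Jovan: $76,500 each.

Farrukh: $1,706,500; Quinn: $229,500; Jarrah: $535,500; Carmen: $535,500; Nell: $229,500; Eira: $229,500; Yannick: $76,500; Pieter: $76,500; Jovan: $76,500; Nuria: $229,500; Svea: $229,500; Esperanza: $229,500; Elio: $535,500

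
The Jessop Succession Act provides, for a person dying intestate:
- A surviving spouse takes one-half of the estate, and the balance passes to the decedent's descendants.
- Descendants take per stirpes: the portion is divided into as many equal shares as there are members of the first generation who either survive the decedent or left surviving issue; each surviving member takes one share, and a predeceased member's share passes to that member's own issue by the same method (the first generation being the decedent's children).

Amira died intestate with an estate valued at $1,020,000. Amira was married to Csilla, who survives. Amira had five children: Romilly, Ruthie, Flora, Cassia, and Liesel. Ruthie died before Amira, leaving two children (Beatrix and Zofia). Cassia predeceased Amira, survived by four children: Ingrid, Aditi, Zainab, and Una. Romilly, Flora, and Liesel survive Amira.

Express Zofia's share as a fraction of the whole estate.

Csilla takes one-half of $1,020,000 = $510,000. The remaining $510,000 passes to the descendants.
The descendants' portion ($510,000) is divided into 5 shares of $102,000: Romilly, Flora, and Liesel each take $102,000; Ruthie's $102,000 share passes to Ruthie's issue; Cassia's $102,000 share passes to Cassia's issue.
Ruthie's share ($102,000) is divided into 2 shares of $51,000: Beatrix and Zofia each take $51,000.
Cassia's share ($102,000) is divided into 4 shares of $25,500: Ingrid, Aditi, Zainab, and Una each take $25,500.

Zofia receives 1/20 of the estate.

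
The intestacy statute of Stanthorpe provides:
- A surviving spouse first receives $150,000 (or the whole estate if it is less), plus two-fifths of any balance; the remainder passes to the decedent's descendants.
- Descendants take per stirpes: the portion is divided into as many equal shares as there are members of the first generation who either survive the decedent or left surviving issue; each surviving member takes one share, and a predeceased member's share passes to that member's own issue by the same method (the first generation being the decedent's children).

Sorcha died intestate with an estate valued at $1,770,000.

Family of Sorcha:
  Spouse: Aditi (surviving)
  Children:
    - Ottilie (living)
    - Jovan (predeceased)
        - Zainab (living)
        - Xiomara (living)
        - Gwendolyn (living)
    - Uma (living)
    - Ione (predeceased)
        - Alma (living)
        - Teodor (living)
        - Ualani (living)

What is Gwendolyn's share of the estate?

Gwendolyn receives $81,000.

Aditi first takes $150,000, leaving a balance of $1,620,000. Aditi then takes two-fifths of the balance ($648,000), for a total of $798,000. The remaining $972,000 passes to the descendants.
The descendants' portion ($972,000) is divided into 4 shares of $243,000: Ottilie and Uma each take $243,000; Jovan's $243,000 share passes to Jovan's issue; Ione's $243,000 share passes to Ione's issue.
Jovan's share ($243,000) is divided into 3 shares of $81,000: Zainab, Xiomara, and Gwendolyn each take $81,000.
Ione's share ($243,000) is divided into 3 shares of $81,000: Alma, Teodor, and Ualani each take $81,000.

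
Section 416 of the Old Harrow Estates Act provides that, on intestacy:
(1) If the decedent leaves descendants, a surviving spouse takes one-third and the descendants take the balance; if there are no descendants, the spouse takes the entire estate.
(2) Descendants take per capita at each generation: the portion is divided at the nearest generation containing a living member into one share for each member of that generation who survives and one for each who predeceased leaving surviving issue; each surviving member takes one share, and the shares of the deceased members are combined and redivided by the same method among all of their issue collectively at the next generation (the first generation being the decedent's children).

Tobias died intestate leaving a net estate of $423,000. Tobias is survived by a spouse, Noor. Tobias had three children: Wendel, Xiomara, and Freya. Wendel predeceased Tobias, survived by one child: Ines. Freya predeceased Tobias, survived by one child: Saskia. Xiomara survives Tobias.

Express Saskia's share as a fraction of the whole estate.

Saskia receives 2/9 of the estate.

Noor takes one-third of $423,000 = $141,000. The remaining $282,000 passes to the descendants.
The descendants' portion ($282,000) is divided at the children's generation into 3 shares of $94,000. Xiomara takes $94,000. The 2 shares of the deceased (Wendel and Freya) are combined into a pool of $188,000.
That pool ($188,000) is divided at the grandchildren's generation equally among Ines and Saskia: $94,000 each.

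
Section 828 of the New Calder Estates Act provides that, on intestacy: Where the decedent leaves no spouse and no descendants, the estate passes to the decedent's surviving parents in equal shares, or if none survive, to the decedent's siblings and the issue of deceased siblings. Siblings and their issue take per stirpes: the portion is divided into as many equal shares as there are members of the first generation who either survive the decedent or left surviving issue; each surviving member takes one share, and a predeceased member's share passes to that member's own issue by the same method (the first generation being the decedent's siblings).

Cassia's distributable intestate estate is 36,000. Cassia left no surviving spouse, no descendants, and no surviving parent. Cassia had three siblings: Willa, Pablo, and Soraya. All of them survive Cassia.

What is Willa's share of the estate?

The entire 36,000 passes to the siblings and their issue.
That amount (36,000) is divided into 3 shares of 12,000: Willa, Pablo, and Soraya each take 12,000.

Willa receives 12,000.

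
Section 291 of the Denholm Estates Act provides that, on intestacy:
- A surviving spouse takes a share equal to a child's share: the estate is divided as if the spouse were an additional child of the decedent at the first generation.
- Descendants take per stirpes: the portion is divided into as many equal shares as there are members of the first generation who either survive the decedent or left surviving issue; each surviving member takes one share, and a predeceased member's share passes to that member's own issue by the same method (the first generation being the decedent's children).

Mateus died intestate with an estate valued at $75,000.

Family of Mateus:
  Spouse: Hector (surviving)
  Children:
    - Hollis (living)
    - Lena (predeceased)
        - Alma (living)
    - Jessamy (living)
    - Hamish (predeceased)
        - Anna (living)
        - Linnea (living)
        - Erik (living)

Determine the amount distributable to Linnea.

The spouse counts as an additional share at the children's level, so there are 5 primary shares of $15,000. Hector takes one such share ($15,000).
The children's combined portion ($60,000) is divided into 4 shares of $15,000: Hollis and Jessamy each take $15,000; Lena's $15,000 share passes to Lena's issue; Hamish's $15,000 share passes to Hamish's issue.
Lena's share ($15,000) passes entirely to Alma.
Hamish's share ($15,000) is divided into 3 shares of $5,000: Anna, Linnea, and Erik each take $5,000.

Linnea receives $5,000.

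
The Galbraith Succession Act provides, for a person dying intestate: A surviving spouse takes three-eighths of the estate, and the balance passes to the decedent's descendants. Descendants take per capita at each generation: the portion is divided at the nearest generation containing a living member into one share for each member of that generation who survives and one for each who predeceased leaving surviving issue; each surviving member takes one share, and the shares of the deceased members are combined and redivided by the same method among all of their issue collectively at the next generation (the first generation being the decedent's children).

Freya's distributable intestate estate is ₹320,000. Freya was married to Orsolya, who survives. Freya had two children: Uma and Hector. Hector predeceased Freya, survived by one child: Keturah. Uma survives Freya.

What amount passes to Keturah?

Keturah receives ₹100,000.

Orsolya takes three-eighths of ₹320,000 = ₹120,000. The remaining ₹200,000 passes to the descendants.
The descendants' portion (₹200,000) is divided at the children's generation into 2 shares of ₹100,000. Uma takes ₹100,000. The remaining share for the deceased Hector (₹100,000) is carried to the next generation.
That pool (₹100,000) passes entirely to Keturah, the sole taker at the grandchildren's generation.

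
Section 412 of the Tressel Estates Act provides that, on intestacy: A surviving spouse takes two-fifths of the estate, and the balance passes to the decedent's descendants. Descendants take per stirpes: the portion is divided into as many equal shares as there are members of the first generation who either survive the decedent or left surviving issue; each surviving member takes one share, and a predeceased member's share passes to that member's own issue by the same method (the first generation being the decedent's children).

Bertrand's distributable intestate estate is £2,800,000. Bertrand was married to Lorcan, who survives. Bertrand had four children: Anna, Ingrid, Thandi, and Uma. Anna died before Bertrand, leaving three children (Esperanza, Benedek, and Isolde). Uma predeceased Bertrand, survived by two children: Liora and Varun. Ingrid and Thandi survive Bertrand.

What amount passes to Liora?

Lorcan takes two-fifths of £2,800,000 = £1,120,000. The remaining £1,680,000 passes to the descendants.
The descendants' portion (£1,680,000) is divided into 4 shares of £420,000: Ingrid and Thandi each take £420,000; Anna's £420,000 share passes to Anna's issue; Uma's £420,000 share passes to Uma's issue.
Anna's share (£420,000) is divided into 3 shares of £140,000: Esperanza, Benedek, and Isolde each take £140,000.
Uma's share (£420,000) is divided into 2 shares of £210,000: Liora and Varun each take £210,000.

Liora receives £210,000.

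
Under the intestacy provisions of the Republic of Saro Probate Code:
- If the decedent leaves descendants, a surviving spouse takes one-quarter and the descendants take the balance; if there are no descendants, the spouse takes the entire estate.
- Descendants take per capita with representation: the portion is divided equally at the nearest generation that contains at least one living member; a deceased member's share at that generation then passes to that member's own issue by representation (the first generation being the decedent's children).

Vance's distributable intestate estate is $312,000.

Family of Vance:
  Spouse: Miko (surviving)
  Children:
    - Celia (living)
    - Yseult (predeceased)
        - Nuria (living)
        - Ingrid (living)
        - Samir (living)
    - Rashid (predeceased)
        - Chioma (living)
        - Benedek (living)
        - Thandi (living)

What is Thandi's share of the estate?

Thandi receives $26,000.

Miko takes one-quarter of $312,000 = $78,000. The remaining $234,000 passes to the descendants.
The descendants' portion ($234,000) is divided into 3 shares of $78,000: Celia takes $78,000; Yseult's $78,000 share passes to Yseult's issue; Rashid's $78,000 share passes to Rashid's issue.
Yseult's share ($78,000) is divided into 3 shares of $26,000: Nuria, Ingrid, and Samir each take $26,000.
Rashid's share ($78,000) is divided into 3 shares of $26,000: Chioma, Benedek, and Thandi each take $26,000.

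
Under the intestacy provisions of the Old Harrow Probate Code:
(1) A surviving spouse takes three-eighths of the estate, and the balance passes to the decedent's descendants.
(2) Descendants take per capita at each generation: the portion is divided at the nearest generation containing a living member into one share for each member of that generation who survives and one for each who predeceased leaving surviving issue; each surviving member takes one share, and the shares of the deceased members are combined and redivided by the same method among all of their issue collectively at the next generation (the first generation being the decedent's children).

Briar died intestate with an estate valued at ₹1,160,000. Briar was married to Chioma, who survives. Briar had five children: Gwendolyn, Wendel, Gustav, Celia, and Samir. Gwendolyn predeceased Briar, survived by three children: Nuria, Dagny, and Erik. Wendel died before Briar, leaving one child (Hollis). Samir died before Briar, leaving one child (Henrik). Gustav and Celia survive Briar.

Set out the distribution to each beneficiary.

Chioma takes three-eighths of ₹1,160,000 = ₹435,000. The remaining ₹725,000 passes to the descendants.
The descendants' portion (₹725,000) is divided at the children's generation into 5 shares of ₹145,000. Gustav and Celia each take ₹145,000. The 3 shares of the deceased (Gwendolyn, Wendel, and Samir) are combined into a pool of ₹435,000.
That pool (₹435,000) is divided at the grandchildren's generation equally among Nuria, Dagny, Erik, Hollis, and Henrik: ₹87,000 each.

Chioma: ₹435,000; Nuria: ₹87,000; Dagny: ₹87,000; Erik: ₹87,000; Hollis: ₹87,000; Gustav: ₹145,000; Celia: ₹145,000; Henrik: ₹87,000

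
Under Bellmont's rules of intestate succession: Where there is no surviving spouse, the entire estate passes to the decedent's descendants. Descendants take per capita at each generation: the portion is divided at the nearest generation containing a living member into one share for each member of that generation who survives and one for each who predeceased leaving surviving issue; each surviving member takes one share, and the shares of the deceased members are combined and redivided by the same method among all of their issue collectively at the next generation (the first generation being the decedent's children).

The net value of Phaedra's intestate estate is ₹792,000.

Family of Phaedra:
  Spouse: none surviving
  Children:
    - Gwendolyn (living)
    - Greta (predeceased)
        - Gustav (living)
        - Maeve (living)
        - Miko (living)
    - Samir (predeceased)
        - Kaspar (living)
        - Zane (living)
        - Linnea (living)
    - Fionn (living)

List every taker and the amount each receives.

Gwendolyn: ₹198,000; Gustav: ₹66,000; Maeve: ₹66,000; Miko: ₹66,000; Kaspar: ₹66,000; Zane: ₹66,000; Linnea: ₹66,000; Fionn: ₹198,000

The entire ₹792,000 passes to the descendants.
That amount (₹792,000) is divided at the children's generation into 4 shares of ₹198,000. Gwendolyn and Fionn each take ₹198,000. The 2 shares of the deceased (Greta and Samir) are combined into a pool of ₹396,000.
That pool (₹396,000) is divided at the grandchildren's generation equally among Gustav, Maeve, Miko, Kaspar, Zane, and Linnea: ₹66,000 each.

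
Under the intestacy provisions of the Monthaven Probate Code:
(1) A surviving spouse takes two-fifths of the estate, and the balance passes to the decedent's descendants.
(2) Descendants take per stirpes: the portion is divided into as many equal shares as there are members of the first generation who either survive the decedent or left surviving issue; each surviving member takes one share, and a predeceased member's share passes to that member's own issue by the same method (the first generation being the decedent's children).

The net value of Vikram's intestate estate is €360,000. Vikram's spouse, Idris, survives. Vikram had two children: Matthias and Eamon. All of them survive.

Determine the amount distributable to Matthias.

Matthias receives €108,000.

Idris takes two-fifths of €360,000 = €144,000. The remaining €216,000 passes to the descendants.
The descendants' portion (€216,000) is divided into 2 shares of €108,000: Matthias and Eamon each take €108,000.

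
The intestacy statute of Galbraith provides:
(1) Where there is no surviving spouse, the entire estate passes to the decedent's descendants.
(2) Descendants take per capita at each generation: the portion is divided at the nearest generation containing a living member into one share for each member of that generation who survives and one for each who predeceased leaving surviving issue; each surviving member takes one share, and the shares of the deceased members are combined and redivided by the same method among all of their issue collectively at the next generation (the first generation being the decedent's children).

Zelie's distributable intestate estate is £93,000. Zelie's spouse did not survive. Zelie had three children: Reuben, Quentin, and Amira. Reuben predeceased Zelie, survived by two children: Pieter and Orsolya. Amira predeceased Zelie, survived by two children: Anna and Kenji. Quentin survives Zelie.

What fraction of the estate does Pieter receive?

The entire £93,000 passes to the descendants.
That amount (£93,000) is divided at the children's generation into 3 shares of £31,000. Quentin takes £31,000. The 2 shares of the deceased (Reuben and Amira) are combined into a pool of £62,000.
That pool (£62,000) is divided at the grandchildren's generation equally among Pieter, Orsolya, Anna, and Kenji: £15,500 each.

Pieter receives 1/6 of the estate.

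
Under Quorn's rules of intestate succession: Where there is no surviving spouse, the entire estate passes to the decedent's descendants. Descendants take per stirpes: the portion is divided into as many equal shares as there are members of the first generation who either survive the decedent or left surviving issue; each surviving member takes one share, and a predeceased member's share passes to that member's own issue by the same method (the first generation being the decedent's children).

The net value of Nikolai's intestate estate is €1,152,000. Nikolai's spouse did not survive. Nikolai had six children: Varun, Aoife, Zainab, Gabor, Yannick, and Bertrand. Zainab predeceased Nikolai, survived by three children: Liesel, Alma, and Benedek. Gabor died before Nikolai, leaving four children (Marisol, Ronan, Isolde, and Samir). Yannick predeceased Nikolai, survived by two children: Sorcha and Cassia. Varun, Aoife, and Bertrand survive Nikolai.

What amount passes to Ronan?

Ronan receives €48,000.

The entire €1,152,000 passes to the descendants.
That amount (€1,152,000) is divided into 6 shares of €192,000: Varun, Aoife, and Bertrand each take €192,000; Zainab's €192,000 share passes to Zainab's issue; Gabor's €192,000 share passes to Gabor's issue; Yannick's €192,000 share passes to Yannick's issue.
Zainab's share (€192,000) is divided into 3 shares of €64,000: Liesel, Alma, and Benedek each take €64,000.
Gabor's share (€192,000) is divided into 4 shares of €48,000: Marisol, Ronan, Isolde, and Samir each take €48,000.
Yannick's share (€192,000) is divided into 2 shares of €96,000: Sorcha and Cassia each take €96,000.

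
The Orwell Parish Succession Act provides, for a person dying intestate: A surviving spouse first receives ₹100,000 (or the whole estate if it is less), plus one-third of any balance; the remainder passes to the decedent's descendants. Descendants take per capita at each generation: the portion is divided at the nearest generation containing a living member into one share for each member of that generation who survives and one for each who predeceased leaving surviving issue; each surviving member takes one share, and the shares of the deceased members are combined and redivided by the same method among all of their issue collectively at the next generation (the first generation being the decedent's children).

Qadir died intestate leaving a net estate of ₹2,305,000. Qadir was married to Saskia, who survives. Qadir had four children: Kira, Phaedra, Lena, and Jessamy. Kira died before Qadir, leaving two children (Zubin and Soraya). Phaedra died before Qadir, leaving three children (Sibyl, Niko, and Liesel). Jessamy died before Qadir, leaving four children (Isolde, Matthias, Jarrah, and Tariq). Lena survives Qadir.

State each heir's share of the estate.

Saskia: ₹835,000; Zubin: ₹122,500; Soraya: ₹122,500; Sibyl: ₹122,500; Niko: ₹122,500; Liesel: ₹122,500; Lena: ₹367,500; Isolde: ₹122,500; Matthias: ₹122,500; Jarrah: ₹122,500; Tariq: ₹122,500

Saskia first takes ₹100,000, leaving a balance of ₹2,205,000. Saskia then takes one-third of the balance (₹735,000), for a total of ₹835,000. The remaining ₹1,470,000 passes to the descendants.
The descendants' portion (₹1,470,000) is divided at the children's generation into 4 shares of ₹367,500. Lena takes ₹367,500. The 3 shares of the deceased (Kira, Phaedra, and Jessamy) are combined into a pool of ₹1,102,500.
That pool (₹1,102,500) is divided at the grandchildren's generation equally among Zubin, Soraya, Sibyl, Niko, Liesel, Isolde, Matthias, Jarrah, and Tariq: ₹122,500 each.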